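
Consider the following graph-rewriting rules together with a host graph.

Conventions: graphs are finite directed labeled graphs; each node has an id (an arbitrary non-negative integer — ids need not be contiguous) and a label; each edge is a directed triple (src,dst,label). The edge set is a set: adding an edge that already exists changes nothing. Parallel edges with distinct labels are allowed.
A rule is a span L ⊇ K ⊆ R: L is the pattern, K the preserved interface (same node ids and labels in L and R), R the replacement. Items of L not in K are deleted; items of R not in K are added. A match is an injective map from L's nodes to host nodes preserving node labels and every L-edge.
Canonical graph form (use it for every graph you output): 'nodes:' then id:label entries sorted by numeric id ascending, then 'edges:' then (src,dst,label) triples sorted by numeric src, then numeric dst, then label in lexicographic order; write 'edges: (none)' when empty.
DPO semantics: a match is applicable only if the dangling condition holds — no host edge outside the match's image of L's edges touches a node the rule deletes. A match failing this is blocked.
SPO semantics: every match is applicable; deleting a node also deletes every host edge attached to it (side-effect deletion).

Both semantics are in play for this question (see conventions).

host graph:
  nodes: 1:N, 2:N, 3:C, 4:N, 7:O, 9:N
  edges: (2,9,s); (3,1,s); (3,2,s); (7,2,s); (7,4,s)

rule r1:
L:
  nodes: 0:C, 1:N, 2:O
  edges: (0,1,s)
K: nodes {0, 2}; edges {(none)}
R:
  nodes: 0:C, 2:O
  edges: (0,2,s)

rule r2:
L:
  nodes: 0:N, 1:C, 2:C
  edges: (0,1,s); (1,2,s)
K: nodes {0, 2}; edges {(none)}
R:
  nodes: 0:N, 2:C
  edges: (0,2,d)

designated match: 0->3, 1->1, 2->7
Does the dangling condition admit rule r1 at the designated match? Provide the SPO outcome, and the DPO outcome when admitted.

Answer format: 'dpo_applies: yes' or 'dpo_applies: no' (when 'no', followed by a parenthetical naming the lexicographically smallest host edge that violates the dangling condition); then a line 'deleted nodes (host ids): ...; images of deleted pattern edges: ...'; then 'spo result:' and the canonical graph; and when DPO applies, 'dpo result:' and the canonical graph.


dpo_applies: yes
deleted nodes (host ids): 1; images of deleted pattern edges: (3,1,s)
spo result:
nodes: 2:N, 3:C, 4:N, 7:O, 9:N
edges: (2,9,s); (3,2,s); (3,7,s); (7,2,s); (7,4,s)
dpo result:
nodes: 2:N, 3:C, 4:N, 7:O, 9:N
edges: (2,9,s); (3,2,s); (3,7,s); (7,2,s); (7,4,s)


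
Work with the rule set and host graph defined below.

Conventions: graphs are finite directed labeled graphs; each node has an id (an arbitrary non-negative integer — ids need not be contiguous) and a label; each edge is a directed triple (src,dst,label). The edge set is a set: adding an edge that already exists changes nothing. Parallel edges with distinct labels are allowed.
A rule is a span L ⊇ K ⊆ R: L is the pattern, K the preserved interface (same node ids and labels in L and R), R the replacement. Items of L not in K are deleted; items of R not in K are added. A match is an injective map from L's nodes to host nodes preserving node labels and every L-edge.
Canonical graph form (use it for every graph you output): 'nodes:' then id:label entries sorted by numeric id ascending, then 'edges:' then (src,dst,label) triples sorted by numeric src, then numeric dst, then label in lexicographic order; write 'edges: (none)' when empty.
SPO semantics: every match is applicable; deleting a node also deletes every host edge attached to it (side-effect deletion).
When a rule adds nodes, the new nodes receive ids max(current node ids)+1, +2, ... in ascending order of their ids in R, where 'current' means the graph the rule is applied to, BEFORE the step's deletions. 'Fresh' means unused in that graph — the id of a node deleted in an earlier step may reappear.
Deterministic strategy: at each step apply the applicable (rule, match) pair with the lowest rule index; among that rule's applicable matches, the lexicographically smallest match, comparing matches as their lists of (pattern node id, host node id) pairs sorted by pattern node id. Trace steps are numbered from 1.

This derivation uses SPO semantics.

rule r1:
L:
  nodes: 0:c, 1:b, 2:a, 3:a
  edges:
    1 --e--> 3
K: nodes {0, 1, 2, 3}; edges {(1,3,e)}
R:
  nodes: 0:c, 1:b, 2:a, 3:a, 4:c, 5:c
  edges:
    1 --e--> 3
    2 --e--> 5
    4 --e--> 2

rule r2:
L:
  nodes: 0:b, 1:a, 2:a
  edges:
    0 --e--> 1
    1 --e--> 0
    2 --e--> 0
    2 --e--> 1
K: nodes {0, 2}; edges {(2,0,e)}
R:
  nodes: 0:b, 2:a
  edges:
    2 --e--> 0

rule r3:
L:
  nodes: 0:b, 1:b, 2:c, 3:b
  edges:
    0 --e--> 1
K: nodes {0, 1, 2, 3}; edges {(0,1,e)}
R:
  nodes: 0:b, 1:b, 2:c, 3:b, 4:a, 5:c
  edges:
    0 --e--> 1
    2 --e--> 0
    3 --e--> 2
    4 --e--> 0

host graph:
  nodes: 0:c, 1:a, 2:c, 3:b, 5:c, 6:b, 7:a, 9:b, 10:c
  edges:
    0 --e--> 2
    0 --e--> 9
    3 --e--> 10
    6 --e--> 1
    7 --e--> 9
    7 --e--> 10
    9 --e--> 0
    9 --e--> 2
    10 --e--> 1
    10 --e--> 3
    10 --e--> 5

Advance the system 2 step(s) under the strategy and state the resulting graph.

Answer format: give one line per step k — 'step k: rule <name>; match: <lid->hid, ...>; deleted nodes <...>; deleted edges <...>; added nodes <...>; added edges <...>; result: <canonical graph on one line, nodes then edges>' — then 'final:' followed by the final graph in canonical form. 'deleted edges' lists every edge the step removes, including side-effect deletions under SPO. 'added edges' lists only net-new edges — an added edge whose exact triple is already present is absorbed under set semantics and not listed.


step 1: rule r1; match: 0->0, 1->6, 2->7, 3->1; deleted nodes (none); deleted edges (none); added nodes 11, 12; added edges (7,12,e); (11,7,e); result: nodes: 0:c, 1:a, 2:c, 3:b, 5:c, 6:b, 7:a, 9:b, 10:c, 11:c, 12:c edges: (0,2,e); (0,9,e); (3,10,e); (6,1,e); (7,9,e); (7,10,e); (7,12,e); (9,0,e); (9,2,e); (10,1,e); (10,3,e); (10,5,e); (11,7,e)
step 2: rule r1; match: 0->0, 1->6, 2->7, 3->1; deleted nodes (none); deleted edges (none); added nodes 13, 14; added edges (7,14,e); (13,7,e); result: nodes: 0:c, 1:a, 2:c, 3:b, 5:c, 6:b, 7:a, 9:b, 10:c, 11:c, 12:c, 13:c, 14:c edges: (0,2,e); (0,9,e); (3,10,e); (6,1,e); (7,9,e); (7,10,e); (7,12,e); (7,14,e); (9,0,e); (9,2,e); (10,1,e); (10,3,e); (10,5,e); (11,7,e); (13,7,e)
final:
nodes: 0:c, 1:a, 2:c, 3:b, 5:c, 6:b, 7:a, 9:b, 10:c, 11:c, 12:c, 13:c, 14:c
edges: (0,2,e); (0,9,e); (3,10,e); (6,1,e); (7,9,e); (7,10,e); (7,12,e); (7,14,e); (9,0,e); (9,2,e); (10,1,e); (10,3,e); (10,5,e); (11,7,e); (13,7,e)


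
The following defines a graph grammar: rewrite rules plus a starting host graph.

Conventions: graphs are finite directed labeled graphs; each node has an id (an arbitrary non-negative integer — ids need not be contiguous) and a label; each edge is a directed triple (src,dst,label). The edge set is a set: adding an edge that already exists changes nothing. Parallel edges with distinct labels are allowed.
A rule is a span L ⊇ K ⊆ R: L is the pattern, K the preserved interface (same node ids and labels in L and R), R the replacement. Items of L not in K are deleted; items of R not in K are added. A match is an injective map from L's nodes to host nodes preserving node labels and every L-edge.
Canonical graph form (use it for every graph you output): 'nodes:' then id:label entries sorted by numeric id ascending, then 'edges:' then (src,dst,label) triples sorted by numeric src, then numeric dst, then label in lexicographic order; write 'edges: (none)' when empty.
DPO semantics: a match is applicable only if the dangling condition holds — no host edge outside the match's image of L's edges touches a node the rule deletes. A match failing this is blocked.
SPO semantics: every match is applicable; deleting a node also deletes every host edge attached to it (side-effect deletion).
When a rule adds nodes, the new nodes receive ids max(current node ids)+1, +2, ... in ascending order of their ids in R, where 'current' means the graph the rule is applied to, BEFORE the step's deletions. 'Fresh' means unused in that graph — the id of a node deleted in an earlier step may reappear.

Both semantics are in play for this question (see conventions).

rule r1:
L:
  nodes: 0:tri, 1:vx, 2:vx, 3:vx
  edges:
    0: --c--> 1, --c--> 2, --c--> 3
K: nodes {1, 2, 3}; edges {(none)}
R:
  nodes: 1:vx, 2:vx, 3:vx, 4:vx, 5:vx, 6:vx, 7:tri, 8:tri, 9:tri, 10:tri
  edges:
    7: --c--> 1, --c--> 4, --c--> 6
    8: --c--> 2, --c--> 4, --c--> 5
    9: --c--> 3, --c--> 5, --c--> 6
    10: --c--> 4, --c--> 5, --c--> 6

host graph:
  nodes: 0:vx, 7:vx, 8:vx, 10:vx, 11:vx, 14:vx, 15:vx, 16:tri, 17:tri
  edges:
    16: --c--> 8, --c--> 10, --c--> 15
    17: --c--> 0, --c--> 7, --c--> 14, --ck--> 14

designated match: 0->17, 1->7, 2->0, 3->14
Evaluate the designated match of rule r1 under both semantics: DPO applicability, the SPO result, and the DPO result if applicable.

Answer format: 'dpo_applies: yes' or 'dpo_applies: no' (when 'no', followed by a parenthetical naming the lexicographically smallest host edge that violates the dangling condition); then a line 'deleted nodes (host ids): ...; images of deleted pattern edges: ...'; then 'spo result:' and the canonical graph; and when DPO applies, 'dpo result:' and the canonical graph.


dpo_applies: no
(the rule deletes node 17, which keeps host edge (17,14,ck) outside the match image — the dangling condition fails, DPO blocks; SPO proceeds and side-deletes such edges)
deleted nodes (host ids): 17; images of deleted pattern edges: (17,0,c); (17,7,c); (17,14,c)
spo result:
nodes: 0:vx, 7:vx, 8:vx, 10:vx, 11:vx, 14:vx, 15:vx, 16:tri, 18:vx, 19:vx, 20:vx, 21:tri, 22:tri, 23:tri, 24:tri
edges: (16,8,c); (16,10,c); (16,15,c); (21,7,c); (21,18,c); (21,20,c); (22,0,c); (22,18,c); (22,19,c); (23,14,c); (23,19,c); (23,20,c); (24,18,c); (24,19,c); (24,20,c)


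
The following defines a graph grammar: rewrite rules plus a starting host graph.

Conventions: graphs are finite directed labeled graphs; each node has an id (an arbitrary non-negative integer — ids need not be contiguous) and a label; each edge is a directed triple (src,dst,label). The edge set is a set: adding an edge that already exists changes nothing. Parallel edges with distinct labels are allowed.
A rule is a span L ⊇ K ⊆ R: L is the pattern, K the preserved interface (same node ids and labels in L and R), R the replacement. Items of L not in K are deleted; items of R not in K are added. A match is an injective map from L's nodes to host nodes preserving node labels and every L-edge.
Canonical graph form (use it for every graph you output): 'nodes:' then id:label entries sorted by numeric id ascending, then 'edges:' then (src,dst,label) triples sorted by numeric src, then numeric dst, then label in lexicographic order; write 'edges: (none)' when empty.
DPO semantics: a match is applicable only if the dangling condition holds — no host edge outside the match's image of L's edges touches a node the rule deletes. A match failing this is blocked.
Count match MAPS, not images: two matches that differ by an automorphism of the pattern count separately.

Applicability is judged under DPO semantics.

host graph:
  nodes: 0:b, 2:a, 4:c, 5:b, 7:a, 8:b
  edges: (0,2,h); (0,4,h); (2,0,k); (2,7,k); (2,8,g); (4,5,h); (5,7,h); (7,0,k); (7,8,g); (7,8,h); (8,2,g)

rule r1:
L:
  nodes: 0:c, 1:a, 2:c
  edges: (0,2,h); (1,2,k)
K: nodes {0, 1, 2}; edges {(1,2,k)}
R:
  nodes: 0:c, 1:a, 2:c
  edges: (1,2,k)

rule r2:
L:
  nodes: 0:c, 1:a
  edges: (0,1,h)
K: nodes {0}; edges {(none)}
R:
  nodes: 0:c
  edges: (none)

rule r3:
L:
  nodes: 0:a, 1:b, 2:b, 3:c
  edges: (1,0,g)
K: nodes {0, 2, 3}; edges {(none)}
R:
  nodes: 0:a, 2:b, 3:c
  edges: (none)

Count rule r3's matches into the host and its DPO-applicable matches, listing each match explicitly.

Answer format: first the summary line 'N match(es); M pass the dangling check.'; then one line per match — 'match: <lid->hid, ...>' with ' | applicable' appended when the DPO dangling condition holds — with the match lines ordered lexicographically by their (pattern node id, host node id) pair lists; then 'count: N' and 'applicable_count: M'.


2 match(es); 0 pass the dangling check.
match: 0->2, 1->8, 2->0, 3->4
match: 0->2, 1->8, 2->5, 3->4
count: 2
applicable_count: 0


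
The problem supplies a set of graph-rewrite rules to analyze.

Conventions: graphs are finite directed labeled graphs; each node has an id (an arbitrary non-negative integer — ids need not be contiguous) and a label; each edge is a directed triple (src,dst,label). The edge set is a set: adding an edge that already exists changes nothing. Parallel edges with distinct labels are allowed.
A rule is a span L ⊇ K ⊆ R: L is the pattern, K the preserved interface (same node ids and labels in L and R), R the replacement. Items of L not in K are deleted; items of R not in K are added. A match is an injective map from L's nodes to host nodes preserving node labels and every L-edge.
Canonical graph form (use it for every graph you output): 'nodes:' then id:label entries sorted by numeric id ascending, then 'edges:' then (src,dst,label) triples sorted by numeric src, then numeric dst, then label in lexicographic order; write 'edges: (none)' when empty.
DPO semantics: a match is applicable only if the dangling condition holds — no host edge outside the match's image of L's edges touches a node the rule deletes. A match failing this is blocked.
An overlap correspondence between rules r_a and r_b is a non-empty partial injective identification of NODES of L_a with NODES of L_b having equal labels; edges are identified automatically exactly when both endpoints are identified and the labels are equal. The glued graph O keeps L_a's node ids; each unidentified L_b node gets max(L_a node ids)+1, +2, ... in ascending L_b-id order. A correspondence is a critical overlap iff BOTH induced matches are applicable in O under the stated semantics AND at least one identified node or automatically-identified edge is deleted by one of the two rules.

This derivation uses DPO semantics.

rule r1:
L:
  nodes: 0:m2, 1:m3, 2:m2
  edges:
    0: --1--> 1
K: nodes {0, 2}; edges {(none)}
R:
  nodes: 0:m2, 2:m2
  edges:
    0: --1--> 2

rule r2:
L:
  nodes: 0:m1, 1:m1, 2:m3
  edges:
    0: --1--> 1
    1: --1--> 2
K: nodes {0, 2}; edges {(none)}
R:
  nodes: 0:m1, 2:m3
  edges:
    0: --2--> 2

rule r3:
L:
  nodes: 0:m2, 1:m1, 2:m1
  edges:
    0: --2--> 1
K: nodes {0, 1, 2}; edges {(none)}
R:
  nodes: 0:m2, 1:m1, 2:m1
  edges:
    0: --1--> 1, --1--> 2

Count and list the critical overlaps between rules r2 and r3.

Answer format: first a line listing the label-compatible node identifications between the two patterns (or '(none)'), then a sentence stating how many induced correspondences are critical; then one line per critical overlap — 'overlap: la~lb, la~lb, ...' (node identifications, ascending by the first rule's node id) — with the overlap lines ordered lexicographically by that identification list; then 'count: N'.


label-compatible node identifications between L(r2) and L(r3): 0~1, 0~2, 1~1, 1~2
2 of the induced correspondences are critical overlaps of r2 and r3.
overlap: 0~1, 1~2
overlap: 1~2
count: 2


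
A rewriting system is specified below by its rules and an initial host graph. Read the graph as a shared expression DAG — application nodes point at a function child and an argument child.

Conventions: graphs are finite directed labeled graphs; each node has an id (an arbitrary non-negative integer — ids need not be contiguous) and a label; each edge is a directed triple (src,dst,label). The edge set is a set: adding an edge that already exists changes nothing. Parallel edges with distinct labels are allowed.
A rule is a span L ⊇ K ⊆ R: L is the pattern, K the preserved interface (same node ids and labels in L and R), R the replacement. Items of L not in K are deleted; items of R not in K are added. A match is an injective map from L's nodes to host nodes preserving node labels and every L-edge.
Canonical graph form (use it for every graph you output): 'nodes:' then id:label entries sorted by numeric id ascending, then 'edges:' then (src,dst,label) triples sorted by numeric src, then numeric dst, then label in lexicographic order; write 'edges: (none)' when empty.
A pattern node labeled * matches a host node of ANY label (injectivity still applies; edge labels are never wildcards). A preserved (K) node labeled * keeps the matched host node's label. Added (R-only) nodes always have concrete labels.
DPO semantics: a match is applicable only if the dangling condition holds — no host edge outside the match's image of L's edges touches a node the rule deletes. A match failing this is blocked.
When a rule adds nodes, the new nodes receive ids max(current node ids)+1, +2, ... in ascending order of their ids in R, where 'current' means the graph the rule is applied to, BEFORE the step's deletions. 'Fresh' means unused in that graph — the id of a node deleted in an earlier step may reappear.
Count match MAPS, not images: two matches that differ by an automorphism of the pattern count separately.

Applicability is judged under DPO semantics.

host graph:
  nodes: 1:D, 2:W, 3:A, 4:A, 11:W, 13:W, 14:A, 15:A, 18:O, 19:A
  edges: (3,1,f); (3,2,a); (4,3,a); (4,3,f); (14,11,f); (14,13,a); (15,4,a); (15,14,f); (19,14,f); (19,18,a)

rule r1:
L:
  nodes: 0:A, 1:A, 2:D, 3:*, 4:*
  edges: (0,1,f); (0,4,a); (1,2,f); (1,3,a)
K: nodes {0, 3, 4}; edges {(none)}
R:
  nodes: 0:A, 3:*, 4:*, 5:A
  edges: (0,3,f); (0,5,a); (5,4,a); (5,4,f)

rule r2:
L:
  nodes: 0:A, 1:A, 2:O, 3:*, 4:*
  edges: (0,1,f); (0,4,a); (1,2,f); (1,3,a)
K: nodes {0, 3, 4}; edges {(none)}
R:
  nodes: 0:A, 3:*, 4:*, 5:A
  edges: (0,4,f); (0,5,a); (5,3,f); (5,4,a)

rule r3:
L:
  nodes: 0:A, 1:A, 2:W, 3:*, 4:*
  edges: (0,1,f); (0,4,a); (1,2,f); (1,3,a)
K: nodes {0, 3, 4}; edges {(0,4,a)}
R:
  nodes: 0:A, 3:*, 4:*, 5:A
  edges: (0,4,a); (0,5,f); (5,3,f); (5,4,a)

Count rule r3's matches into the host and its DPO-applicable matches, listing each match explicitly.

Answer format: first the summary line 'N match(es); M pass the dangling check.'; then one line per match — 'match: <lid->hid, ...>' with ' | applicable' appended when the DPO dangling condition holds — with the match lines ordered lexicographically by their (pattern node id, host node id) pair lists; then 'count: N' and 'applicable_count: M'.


2 match(es); 0 pass the dangling check.
match: 0->15, 1->14, 2->11, 3->13, 4->4
match: 0->19, 1->14, 2->11, 3->13, 4->18
count: 2
applicable_count: 0


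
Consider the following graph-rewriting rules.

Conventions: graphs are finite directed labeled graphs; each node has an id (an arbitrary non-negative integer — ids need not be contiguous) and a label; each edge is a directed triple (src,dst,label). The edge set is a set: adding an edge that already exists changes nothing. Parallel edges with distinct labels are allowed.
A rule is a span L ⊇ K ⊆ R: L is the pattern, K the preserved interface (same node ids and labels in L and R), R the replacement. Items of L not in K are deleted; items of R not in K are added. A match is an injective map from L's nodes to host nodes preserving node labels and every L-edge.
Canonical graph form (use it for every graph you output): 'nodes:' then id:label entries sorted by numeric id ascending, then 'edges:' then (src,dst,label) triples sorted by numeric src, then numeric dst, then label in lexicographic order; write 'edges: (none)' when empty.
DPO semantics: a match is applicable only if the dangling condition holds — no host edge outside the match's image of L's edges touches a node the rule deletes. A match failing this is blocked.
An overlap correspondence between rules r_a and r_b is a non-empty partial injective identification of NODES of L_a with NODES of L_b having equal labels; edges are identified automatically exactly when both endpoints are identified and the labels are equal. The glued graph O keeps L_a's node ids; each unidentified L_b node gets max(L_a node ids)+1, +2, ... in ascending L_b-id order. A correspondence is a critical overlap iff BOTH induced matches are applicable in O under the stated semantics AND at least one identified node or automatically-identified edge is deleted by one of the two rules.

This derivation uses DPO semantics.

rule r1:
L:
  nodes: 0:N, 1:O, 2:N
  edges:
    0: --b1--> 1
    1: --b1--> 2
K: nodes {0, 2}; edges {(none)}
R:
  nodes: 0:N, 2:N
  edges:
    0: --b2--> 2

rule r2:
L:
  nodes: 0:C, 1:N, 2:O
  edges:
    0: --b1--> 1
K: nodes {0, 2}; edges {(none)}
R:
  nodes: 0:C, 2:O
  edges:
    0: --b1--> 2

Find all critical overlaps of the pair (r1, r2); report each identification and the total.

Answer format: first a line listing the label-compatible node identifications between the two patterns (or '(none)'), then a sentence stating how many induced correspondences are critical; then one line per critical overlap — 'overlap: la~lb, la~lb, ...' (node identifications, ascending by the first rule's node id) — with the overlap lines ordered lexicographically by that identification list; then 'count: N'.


label-compatible node identifications between L(r1) and L(r2): 0~1, 1~2, 2~1
1 of the induced correspondences is a critical overlap of r1 and r2.
overlap: 1~2
count: 1


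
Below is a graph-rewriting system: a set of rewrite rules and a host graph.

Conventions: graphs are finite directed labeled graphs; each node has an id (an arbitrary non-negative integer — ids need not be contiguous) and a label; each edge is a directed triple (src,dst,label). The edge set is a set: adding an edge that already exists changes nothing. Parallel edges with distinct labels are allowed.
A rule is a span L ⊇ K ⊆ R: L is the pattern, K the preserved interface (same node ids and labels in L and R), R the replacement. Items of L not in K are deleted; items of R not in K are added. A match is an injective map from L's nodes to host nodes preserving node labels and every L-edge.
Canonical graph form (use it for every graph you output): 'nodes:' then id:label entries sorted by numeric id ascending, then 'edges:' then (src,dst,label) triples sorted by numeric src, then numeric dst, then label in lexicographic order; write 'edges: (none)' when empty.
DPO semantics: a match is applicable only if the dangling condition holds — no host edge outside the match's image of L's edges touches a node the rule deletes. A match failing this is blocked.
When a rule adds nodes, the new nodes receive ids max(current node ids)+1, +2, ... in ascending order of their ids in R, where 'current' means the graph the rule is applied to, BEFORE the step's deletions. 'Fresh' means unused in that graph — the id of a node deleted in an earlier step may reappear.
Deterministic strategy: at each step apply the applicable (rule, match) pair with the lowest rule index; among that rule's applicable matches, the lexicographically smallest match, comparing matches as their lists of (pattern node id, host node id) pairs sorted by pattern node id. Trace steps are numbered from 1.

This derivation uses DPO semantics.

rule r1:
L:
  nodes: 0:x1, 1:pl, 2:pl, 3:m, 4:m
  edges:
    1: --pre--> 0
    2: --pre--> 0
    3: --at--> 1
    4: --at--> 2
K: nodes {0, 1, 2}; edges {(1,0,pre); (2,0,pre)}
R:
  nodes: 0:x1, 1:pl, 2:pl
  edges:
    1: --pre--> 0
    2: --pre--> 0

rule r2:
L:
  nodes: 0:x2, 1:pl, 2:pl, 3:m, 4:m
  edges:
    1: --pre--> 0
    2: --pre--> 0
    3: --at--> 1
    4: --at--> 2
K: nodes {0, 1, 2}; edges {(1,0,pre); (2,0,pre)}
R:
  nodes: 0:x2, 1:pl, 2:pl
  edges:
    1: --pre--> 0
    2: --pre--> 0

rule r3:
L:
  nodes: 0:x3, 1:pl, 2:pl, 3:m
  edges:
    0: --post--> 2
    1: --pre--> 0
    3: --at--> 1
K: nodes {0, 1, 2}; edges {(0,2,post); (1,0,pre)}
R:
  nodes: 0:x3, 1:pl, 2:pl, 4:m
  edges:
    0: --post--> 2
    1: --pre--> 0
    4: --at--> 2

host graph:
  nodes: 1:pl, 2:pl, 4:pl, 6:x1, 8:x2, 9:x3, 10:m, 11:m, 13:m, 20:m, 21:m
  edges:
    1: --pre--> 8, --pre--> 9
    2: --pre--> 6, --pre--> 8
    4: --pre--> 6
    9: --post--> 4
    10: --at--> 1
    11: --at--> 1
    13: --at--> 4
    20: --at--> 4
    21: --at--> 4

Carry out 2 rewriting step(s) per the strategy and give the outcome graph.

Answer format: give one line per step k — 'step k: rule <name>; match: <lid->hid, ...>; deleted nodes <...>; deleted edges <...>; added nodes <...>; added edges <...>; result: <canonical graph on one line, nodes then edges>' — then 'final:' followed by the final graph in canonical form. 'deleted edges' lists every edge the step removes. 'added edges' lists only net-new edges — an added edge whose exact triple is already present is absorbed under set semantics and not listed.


step 1: rule r3; match: 0->9, 1->1, 2->4, 3->10; deleted nodes 10; deleted edges (10,1,at); added nodes 22; added edges (22,4,at); result: nodes: 1:pl, 2:pl, 4:pl, 6:x1, 8:x2, 9:x3, 11:m, 13:m, 20:m, 21:m, 22:m edges: (1,8,pre); (1,9,pre); (2,6,pre); (2,8,pre); (4,6,pre); (9,4,post); (11,1,at); (13,4,at); (20,4,at); (21,4,at); (22,4,at)
step 2: rule r3; match: 0->9, 1->1, 2->4, 3->11; deleted nodes 11; deleted edges (11,1,at); added nodes 23; added edges (23,4,at); result: nodes: 1:pl, 2:pl, 4:pl, 6:x1, 8:x2, 9:x3, 13:m, 20:m, 21:m, 22:m, 23:m edges: (1,8,pre); (1,9,pre); (2,6,pre); (2,8,pre); (4,6,pre); (9,4,post); (13,4,at); (20,4,at); (21,4,at); (22,4,at); (23,4,at)
final:
nodes: 1:pl, 2:pl, 4:pl, 6:x1, 8:x2, 9:x3, 13:m, 20:m, 21:m, 22:m, 23:m
edges: (1,8,pre); (1,9,pre); (2,6,pre); (2,8,pre); (4,6,pre); (9,4,post); (13,4,at); (20,4,at); (21,4,at); (22,4,at); (23,4,at)


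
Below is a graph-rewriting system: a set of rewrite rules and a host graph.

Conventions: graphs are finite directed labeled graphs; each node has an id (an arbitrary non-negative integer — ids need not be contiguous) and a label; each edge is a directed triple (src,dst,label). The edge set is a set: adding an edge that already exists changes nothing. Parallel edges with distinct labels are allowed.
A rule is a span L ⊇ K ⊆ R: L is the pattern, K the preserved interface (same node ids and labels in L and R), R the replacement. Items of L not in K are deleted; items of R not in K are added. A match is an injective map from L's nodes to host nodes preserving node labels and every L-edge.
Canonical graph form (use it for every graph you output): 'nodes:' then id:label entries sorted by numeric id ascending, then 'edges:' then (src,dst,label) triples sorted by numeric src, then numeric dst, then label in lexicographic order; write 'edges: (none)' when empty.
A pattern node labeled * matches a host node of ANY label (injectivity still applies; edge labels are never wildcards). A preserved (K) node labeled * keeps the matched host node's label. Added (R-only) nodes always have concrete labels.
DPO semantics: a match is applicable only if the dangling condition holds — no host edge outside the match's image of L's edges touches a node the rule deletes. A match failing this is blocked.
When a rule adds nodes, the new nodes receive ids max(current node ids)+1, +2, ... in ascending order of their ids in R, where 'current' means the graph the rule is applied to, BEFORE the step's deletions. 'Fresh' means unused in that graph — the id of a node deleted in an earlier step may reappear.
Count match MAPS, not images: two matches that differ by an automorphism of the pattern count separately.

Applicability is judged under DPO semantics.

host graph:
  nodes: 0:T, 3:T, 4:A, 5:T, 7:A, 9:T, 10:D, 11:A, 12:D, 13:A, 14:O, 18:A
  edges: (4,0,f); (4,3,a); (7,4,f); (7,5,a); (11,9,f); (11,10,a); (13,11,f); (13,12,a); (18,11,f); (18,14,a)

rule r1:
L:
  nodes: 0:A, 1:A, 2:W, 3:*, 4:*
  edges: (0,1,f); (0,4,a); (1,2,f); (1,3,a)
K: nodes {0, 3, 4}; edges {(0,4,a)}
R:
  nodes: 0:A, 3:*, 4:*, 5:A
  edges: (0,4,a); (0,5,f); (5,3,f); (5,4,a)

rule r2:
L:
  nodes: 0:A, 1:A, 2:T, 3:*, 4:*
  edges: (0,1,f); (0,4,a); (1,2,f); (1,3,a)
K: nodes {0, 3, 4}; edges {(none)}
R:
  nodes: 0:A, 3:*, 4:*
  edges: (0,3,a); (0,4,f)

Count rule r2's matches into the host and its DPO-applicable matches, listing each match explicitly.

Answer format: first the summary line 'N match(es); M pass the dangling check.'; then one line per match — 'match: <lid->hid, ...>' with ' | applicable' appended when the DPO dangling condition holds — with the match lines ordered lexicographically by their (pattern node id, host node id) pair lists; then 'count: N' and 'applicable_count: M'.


3 match(es); 1 pass the dangling check.
match: 0->7, 1->4, 2->0, 3->3, 4->5 | applicable
match: 0->13, 1->11, 2->9, 3->10, 4->12
match: 0->18, 1->11, 2->9, 3->10, 4->14
count: 3
applicable_count: 1


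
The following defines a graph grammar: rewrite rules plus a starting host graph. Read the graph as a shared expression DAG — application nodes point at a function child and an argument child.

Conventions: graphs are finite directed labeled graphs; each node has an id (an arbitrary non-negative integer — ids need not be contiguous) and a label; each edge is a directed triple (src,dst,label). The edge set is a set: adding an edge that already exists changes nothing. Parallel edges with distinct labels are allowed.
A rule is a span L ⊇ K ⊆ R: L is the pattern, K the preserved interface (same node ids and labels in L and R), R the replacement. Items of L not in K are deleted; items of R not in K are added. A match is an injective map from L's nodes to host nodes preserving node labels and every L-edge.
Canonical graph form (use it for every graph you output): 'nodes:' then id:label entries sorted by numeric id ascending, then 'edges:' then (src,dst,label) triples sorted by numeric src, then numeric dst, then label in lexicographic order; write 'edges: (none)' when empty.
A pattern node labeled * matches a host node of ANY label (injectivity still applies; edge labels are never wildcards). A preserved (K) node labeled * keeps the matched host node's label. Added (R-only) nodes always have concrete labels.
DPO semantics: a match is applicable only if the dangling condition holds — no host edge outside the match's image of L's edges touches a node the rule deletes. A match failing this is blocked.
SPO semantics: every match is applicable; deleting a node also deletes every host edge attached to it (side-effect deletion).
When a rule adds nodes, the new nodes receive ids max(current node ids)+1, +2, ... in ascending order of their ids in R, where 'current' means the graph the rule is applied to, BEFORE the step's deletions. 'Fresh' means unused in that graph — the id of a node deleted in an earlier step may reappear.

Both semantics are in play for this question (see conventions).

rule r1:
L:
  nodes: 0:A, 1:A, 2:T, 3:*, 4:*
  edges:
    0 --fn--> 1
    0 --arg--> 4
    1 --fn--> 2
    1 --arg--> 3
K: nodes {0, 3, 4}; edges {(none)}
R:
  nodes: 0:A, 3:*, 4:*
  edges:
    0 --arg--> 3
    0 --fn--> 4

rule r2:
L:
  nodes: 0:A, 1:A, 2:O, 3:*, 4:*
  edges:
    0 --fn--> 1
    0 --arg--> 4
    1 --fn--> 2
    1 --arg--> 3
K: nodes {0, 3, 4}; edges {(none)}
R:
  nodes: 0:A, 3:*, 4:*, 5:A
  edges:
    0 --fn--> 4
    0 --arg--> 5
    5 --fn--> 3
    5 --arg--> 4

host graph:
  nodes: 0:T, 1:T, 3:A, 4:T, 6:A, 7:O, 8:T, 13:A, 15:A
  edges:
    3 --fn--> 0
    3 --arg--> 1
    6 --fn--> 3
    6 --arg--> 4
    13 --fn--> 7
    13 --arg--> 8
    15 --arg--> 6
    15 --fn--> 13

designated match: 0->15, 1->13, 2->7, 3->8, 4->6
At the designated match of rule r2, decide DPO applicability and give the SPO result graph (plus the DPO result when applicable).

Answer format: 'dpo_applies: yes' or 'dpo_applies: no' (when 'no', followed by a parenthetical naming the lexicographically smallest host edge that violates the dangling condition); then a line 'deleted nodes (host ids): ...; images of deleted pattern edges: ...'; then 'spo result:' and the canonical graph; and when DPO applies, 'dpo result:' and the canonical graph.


dpo_applies: yes
deleted nodes (host ids): 7, 13; images of deleted pattern edges: (13,7,fn); (13,8,arg); (15,6,arg); (15,13,fn)
spo result:
nodes: 0:T, 1:T, 3:A, 4:T, 6:A, 8:T, 15:A, 16:A
edges: (3,0,fn); (3,1,arg); (6,3,fn); (6,4,arg); (15,6,fn); (15,16,arg); (16,6,arg); (16,8,fn)
dpo result:
nodes: 0:T, 1:T, 3:A, 4:T, 6:A, 8:T, 15:A, 16:A
edges: (3,0,fn); (3,1,arg); (6,3,fn); (6,4,arg); (15,6,fn); (15,16,arg); (16,6,arg); (16,8,fn)


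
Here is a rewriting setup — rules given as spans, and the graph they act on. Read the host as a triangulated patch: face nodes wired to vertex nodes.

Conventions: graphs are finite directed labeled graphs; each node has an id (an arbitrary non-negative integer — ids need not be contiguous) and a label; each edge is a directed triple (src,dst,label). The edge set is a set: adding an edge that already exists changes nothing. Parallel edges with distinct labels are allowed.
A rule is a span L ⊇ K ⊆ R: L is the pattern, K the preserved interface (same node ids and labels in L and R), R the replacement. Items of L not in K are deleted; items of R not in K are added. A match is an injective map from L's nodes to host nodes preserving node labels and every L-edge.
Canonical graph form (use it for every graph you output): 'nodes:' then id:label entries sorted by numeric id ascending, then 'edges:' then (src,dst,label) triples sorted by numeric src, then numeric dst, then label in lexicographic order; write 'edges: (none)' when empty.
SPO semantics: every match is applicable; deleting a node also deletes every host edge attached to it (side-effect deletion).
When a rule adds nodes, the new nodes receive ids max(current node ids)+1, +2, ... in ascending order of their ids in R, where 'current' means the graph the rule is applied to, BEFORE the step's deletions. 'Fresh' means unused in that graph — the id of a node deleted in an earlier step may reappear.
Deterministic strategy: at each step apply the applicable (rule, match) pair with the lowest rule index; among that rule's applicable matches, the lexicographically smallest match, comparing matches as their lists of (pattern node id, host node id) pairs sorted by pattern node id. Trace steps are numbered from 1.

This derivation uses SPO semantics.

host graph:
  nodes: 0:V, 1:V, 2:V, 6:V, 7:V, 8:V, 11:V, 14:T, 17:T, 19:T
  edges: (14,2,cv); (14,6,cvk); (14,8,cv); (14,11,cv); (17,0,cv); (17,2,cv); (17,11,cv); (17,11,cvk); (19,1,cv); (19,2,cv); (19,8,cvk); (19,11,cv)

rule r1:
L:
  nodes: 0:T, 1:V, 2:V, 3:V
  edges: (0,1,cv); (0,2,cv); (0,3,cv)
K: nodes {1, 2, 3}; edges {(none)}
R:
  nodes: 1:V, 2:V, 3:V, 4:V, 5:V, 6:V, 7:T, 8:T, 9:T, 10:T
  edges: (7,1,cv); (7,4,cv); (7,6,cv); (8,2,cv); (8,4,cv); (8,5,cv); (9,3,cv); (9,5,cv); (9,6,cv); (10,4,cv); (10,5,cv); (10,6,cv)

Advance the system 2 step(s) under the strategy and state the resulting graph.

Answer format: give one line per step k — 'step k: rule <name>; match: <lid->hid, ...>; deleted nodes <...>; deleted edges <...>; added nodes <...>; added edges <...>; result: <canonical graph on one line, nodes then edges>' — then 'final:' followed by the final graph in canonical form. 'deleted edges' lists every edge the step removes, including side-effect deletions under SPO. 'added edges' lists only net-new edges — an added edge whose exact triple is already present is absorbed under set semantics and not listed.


step 1: rule r1; match: 0->14, 1->2, 2->8, 3->11; deleted nodes 14; deleted edges (14,2,cv); (14,6,cvk); (14,8,cv); (14,11,cv); added nodes 20, 21, 22, 23, 24, 25, 26; added edges (23,2,cv); (23,20,cv); (23,22,cv); (24,8,cv); (24,20,cv); (24,21,cv); (25,11,cv); (25,21,cv); (25,22,cv); (26,20,cv); (26,21,cv); (26,22,cv); result: nodes: 0:V, 1:V, 2:V, 6:V, 7:V, 8:V, 11:V, 17:T, 19:T, 20:V, 21:V, 22:V, 23:T, 24:T, 25:T, 26:T edges: (17,0,cv); (17,2,cv); (17,11,cv); (17,11,cvk); (19,1,cv); (19,2,cv); (19,8,cvk); (19,11,cv); (23,2,cv); (23,20,cv); (23,22,cv); (24,8,cv); (24,20,cv); (24,21,cv); (25,11,cv); (25,21,cv); (25,22,cv); (26,20,cv); (26,21,cv); (26,22,cv)
step 2: rule r1; match: 0->17, 1->0, 2->2, 3->11; deleted nodes 17; deleted edges (17,0,cv); (17,2,cv); (17,11,cv); (17,11,cvk); added nodes 27, 28, 29, 30, 31, 32, 33; added edges (30,0,cv); (30,27,cv); (30,29,cv); (31,2,cv); (31,27,cv); (31,28,cv); (32,11,cv); (32,28,cv); (32,29,cv); (33,27,cv); (33,28,cv); (33,29,cv); result: nodes: 0:V, 1:V, 2:V, 6:V, 7:V, 8:V, 11:V, 19:T, 20:V, 21:V, 22:V, 23:T, 24:T, 25:T, 26:T, 27:V, 28:V, 29:V, 30:T, 31:T, 32:T, 33:T edges: (19,1,cv); (19,2,cv); (19,8,cvk); (19,11,cv); (23,2,cv); (23,20,cv); (23,22,cv); (24,8,cv); (24,20,cv); (24,21,cv); (25,11,cv); (25,21,cv); (25,22,cv); (26,20,cv); (26,21,cv); (26,22,cv); (30,0,cv); (30,27,cv); (30,29,cv); (31,2,cv); (31,27,cv); (31,28,cv); (32,11,cv); (32,28,cv); (32,29,cv); (33,27,cv); (33,28,cv); (33,29,cv)
final:
nodes: 0:V, 1:V, 2:V, 6:V, 7:V, 8:V, 11:V, 19:T, 20:V, 21:V, 22:V, 23:T, 24:T, 25:T, 26:T, 27:V, 28:V, 29:V, 30:T, 31:T, 32:T, 33:T
edges: (19,1,cv); (19,2,cv); (19,8,cvk); (19,11,cv); (23,2,cv); (23,20,cv); (23,22,cv); (24,8,cv); (24,20,cv); (24,21,cv); (25,11,cv); (25,21,cv); (25,22,cv); (26,20,cv); (26,21,cv); (26,22,cv); (30,0,cv); (30,27,cv); (30,29,cv); (31,2,cv); (31,27,cv); (31,28,cv); (32,11,cv); (32,28,cv); (32,29,cv); (33,27,cv); (33,28,cv); (33,29,cv)


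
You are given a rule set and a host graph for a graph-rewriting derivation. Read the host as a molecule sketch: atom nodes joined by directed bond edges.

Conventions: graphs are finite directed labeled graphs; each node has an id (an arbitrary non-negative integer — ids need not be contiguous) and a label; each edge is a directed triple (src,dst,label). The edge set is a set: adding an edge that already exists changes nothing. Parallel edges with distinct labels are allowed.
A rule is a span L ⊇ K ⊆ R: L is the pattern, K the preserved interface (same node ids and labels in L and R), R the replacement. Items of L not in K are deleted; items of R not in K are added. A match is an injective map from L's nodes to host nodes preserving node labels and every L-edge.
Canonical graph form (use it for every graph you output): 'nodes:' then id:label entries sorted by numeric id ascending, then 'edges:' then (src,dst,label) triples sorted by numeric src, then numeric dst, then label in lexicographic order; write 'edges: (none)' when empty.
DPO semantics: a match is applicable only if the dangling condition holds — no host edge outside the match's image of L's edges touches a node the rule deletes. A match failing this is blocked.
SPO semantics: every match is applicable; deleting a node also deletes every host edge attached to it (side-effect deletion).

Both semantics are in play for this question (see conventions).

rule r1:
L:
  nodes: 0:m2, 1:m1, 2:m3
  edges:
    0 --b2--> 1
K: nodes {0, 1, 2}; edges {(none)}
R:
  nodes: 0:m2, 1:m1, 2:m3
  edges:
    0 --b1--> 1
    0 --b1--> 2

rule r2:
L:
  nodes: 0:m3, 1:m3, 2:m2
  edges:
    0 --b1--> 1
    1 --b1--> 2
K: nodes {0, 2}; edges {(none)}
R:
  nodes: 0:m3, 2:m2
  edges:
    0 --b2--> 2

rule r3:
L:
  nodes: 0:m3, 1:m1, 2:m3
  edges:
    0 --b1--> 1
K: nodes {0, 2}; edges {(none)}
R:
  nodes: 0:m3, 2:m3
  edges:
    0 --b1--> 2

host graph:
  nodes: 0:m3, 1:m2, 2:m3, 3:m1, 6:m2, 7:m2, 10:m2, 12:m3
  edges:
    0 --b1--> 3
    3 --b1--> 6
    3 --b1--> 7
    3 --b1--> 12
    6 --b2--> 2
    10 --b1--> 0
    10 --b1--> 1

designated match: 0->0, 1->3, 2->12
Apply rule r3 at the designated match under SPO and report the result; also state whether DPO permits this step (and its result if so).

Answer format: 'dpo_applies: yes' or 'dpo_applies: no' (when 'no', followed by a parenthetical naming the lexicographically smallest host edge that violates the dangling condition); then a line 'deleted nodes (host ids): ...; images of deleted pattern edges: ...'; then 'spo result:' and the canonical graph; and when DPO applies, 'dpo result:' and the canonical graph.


dpo_applies: no
(the rule deletes node 3, which keeps host edge (3,6,b1) outside the match image — the dangling condition fails, DPO blocks; SPO proceeds and side-deletes such edges)
deleted nodes (host ids): 3; images of deleted pattern edges: (0,3,b1)
spo result:
nodes: 0:m3, 1:m2, 2:m3, 6:m2, 7:m2, 10:m2, 12:m3
edges: (0,12,b1); (6,2,b2); (10,0,b1); (10,1,b1)


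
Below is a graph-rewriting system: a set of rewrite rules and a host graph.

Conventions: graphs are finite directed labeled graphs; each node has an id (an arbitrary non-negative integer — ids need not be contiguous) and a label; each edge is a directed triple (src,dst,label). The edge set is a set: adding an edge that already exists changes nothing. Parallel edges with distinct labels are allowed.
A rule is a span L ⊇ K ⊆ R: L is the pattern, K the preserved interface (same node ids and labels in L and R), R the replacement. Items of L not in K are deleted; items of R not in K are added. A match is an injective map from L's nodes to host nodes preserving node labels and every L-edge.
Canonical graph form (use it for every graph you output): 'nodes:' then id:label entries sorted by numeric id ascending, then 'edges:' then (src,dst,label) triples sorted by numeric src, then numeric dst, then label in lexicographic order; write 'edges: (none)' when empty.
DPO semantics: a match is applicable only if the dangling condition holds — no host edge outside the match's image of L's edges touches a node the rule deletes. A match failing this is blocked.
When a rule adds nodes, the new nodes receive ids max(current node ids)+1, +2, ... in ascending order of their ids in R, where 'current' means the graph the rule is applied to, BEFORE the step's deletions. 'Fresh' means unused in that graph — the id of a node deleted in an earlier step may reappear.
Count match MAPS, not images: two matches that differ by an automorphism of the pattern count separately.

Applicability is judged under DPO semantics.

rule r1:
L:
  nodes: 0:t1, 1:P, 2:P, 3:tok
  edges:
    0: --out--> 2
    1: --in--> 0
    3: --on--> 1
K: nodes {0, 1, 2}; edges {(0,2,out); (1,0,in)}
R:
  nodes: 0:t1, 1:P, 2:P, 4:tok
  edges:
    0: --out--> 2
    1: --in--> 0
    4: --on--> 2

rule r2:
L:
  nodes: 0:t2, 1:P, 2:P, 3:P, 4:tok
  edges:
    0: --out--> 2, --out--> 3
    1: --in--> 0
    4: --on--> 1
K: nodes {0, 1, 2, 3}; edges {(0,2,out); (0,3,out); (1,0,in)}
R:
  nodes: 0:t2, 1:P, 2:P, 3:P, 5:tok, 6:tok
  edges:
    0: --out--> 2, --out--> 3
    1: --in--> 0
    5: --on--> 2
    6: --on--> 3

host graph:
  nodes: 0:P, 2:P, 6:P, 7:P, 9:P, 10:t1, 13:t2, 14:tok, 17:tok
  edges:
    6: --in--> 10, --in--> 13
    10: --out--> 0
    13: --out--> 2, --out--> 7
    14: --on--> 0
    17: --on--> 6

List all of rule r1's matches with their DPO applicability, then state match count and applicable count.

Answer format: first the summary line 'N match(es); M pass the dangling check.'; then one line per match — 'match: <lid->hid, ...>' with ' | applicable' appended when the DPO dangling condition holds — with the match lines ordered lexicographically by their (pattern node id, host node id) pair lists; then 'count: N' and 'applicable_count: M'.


1 match(es); 1 pass the dangling check.
match: 0->10, 1->6, 2->0, 3->17 | applicable
count: 1
applicable_count: 1
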